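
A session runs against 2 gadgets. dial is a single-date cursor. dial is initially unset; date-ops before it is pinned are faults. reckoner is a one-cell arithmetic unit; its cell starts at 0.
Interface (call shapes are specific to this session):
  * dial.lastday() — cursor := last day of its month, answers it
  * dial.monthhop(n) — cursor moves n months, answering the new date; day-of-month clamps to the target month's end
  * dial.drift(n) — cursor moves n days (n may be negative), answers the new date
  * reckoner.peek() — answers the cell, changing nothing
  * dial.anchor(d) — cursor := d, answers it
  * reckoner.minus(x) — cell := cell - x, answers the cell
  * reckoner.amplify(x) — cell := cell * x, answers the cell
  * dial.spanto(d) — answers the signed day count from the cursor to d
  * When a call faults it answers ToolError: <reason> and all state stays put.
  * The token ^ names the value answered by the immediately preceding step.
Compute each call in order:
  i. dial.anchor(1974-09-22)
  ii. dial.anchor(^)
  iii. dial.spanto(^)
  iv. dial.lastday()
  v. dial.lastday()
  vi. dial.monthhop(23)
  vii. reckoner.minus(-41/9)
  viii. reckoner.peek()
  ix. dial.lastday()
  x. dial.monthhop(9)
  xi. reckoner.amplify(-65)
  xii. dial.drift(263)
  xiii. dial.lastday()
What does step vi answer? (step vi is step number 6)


Answer: 1976-08-30

Derivation:
I use dial.anchor with d→1974-09-22, which returns 1974-09-22.
Then dial.anchor with d→^, and see 1974-09-22.
Invoking dial.spanto with d→^, → 0.
Using dial.lastday(), yielding 1974-09-30.
I use dial.lastday, and observe 1974-09-30.
Using dial.monthhop with n→23: 1976-08-30.
I invoke reckoner.minus with x→-41/9, yielding 41/9.
Then reckoner.peek, and get 41/9.
I call dial.lastday, giving 1976-08-31.
I call dial.monthhop with n→9, giving 1977-05-31.
Then reckoner.amplify with x→-65, → -2665/9.
I use dial.drift with n→263, and get 1978-02-18.
Next I call dial.lastday: 1978-02-28.


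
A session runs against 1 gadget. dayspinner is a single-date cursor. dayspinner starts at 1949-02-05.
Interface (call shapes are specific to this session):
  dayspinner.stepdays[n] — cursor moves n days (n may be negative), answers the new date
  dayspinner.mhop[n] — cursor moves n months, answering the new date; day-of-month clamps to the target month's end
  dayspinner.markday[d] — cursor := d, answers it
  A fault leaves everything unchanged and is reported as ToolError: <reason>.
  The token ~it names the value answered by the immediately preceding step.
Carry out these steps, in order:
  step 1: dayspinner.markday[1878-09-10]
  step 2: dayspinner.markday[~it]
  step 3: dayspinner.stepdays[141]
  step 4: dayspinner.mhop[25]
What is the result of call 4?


! 1. dayspinner.markday(d=1878-09-10) ~> 1878-09-10
! 2. dayspinner.markday(d=~it) ~> 1878-09-10
! 3. dayspinner.stepdays(n=141) ~> 1879-01-29
! 4. dayspinner.mhop(n=25) ~> 1881-02-28

Answer: 1881-02-28


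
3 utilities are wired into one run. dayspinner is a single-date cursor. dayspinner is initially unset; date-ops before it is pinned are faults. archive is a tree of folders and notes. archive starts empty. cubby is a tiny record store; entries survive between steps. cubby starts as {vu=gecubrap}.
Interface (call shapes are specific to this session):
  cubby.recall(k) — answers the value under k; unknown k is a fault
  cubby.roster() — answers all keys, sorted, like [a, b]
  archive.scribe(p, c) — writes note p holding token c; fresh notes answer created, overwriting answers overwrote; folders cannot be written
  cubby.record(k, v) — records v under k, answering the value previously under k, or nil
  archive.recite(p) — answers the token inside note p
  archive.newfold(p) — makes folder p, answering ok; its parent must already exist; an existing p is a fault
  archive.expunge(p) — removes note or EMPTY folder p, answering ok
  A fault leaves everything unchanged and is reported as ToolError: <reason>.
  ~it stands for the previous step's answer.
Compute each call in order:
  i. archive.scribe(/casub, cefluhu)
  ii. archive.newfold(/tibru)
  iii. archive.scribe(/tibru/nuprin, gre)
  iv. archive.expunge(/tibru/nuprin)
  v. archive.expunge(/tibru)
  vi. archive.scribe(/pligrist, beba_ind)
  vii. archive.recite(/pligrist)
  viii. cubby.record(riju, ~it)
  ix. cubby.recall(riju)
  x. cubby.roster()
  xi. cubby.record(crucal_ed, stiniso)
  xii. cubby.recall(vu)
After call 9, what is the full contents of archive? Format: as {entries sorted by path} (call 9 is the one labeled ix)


I call archive.scribe using /casub, cefluhu: created.
Invoking archive.newfold using /tibru, and get ok.
I use archive.scribe using /tibru/nuprin, gre: created.
Then archive.expunge using /tibru/nuprin, giving ok.
Then archive.expunge using /tibru, and get ok.
I invoke archive.scribe using /pligrist, beba_ind, yielding created.
Invoking archive.recite using /pligrist, and get beba_ind.
Calling cubby.record using riju, ~it, which returns nil.
I use cubby.recall using riju, which returns beba_ind.
I invoke cubby.roster(), — result: [riju, vu].
Now I run cubby.record using crucal_ed, stiniso, which returns nil.
I try cubby.recall using vu, giving gecubrap.

Answer: {casub=cefluhu, pligrist=beba_ind}


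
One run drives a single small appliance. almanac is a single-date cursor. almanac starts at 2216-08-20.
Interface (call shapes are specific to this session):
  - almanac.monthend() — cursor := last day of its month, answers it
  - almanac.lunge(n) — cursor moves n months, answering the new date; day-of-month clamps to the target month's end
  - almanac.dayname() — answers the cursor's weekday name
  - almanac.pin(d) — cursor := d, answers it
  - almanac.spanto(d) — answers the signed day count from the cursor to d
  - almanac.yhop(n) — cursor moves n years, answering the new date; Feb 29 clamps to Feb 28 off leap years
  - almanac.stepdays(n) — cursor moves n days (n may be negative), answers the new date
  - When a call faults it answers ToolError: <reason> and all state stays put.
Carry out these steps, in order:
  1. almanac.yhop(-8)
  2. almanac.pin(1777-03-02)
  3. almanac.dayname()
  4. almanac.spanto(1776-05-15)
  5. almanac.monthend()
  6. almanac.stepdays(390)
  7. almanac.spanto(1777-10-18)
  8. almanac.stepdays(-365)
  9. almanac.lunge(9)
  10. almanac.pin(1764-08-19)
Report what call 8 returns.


I try yhop with n='-8', — result: 2208-08-20.
Calling pin with d='1777-03-02': 1777-03-02.
Calling dayname, and observe Sunday.
I use spanto with d='1776-05-15', — result: -291.
Now I run monthend, and observe 1777-03-31.
I invoke stepdays with n='390', and observe 1778-04-25.
I use spanto with d='1777-10-18', yielding -189.
I try stepdays with n='-365', and see 1777-04-25.
I use lunge with n='9', which returns 1778-01-25.
Next I call pin with d='1764-08-19', giving 1764-08-19.

Answer: 1777-04-25


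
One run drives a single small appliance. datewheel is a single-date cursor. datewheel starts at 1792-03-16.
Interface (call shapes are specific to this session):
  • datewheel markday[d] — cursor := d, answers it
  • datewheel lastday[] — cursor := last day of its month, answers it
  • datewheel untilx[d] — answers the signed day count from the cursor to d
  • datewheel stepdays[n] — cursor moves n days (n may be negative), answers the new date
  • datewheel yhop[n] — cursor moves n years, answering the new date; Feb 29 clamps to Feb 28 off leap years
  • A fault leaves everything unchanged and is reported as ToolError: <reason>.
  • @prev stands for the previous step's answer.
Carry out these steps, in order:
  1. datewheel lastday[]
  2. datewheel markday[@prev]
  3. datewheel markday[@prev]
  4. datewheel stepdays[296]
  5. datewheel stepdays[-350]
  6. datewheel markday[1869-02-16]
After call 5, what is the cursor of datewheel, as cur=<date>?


Answer: cur=1792-02-06

Derivation:
Using datewheel lastday(), yielding 1792-03-31.
I run datewheel markday using d='@prev', and get 1792-03-31.
Calling datewheel markday using d='@prev', and see 1792-03-31.
Invoking datewheel stepdays using n='296', — result: 1793-01-21.
I run datewheel stepdays using n='-350': 1792-02-06.
I call datewheel markday using d='1869-02-16', and see 1869-02-16.


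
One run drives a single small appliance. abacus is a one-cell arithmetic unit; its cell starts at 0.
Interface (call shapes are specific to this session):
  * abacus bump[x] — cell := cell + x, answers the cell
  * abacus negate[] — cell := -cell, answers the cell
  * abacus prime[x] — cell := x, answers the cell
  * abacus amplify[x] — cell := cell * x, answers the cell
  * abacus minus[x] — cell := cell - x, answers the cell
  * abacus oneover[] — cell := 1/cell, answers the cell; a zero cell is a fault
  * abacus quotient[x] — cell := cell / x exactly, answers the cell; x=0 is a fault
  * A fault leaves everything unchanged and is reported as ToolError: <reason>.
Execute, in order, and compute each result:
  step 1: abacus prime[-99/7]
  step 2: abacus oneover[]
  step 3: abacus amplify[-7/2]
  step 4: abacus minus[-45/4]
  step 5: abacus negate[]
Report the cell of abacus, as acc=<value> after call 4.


I invoke abacus prime with -99/7, yielding -99/7.
Then abacus oneover(), and observe -7/99.
I call abacus amplify with -7/2, yielding 49/198.
Invoking abacus minus with -45/4, and observe 4553/396.
Using abacus negate, yielding -4553/396.

Answer: acc=4553/396


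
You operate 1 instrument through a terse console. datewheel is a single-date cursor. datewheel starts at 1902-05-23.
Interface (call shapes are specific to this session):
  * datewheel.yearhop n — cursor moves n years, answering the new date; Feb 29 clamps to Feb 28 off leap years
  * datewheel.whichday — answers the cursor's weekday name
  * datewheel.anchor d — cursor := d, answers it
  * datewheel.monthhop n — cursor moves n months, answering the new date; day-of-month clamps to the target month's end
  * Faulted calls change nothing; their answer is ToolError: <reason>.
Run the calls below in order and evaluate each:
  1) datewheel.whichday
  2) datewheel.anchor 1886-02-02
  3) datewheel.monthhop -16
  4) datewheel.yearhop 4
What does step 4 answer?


Answer: 1888-10-02

Derivation:
I try datewheel.whichday(), and get Friday.
Using datewheel.anchor with d='1886-02-02', yielding 1886-02-02.
Calling datewheel.monthhop with n='-16': 1884-10-02.
Invoking datewheel.yearhop with n='4', and see 1888-10-02.


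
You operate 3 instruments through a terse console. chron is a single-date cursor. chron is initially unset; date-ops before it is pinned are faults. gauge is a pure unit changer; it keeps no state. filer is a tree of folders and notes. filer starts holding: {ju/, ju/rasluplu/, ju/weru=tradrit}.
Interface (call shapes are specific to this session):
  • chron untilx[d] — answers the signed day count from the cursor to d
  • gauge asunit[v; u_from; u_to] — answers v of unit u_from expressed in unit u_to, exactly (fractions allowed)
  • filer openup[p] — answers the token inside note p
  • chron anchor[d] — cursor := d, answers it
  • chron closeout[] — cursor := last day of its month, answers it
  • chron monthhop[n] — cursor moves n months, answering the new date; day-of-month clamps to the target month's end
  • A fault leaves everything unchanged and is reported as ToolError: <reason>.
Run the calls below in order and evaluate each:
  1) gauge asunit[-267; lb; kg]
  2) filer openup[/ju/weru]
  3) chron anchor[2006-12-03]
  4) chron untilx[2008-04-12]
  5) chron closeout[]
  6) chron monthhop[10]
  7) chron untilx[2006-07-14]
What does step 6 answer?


>>> gauge asunit v=-267 u_from=lb u_to=kg
:: -12110916279/100000000
>>> filer openup p=/ju/weru
:: tradrit
>>> chron anchor d=2006-12-03
:: 2006-12-03
>>> chron untilx d=2008-04-12
:: 496
>>> chron closeout
:: 2006-12-31
>>> chron monthhop n=10
:: 2007-10-31
>>> chron untilx d=2006-07-14
:: -474

Answer: 2007-10-31


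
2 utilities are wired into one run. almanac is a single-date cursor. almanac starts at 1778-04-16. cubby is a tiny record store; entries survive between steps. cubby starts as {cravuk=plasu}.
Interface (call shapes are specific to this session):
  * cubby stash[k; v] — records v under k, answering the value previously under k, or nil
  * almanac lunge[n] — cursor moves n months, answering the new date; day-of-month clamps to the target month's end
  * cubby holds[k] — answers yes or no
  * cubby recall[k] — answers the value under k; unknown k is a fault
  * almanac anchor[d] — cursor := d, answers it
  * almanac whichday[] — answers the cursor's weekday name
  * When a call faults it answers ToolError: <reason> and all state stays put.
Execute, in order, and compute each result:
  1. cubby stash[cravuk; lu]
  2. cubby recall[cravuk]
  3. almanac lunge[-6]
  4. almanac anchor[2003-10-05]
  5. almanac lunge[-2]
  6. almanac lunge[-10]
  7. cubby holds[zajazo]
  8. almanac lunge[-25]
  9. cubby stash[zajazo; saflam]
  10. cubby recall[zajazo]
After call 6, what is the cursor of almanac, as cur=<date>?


// cubby stash(k→cravuk, v→lu) => plasu
// cubby recall(k→cravuk) => lu
// almanac lunge(n→-6) => 1777-10-16
// almanac anchor(d→2003-10-05) => 2003-10-05
// almanac lunge(n→-2) => 2003-08-05
// almanac lunge(n→-10) => 2002-10-05
// cubby holds(k→zajazo) => no
// almanac lunge(n→-25) => 2000-09-05
// cubby stash(k→zajazo, v→saflam) => nil
// cubby recall(k→zajazo) => saflam

Answer: cur=2002-10-05


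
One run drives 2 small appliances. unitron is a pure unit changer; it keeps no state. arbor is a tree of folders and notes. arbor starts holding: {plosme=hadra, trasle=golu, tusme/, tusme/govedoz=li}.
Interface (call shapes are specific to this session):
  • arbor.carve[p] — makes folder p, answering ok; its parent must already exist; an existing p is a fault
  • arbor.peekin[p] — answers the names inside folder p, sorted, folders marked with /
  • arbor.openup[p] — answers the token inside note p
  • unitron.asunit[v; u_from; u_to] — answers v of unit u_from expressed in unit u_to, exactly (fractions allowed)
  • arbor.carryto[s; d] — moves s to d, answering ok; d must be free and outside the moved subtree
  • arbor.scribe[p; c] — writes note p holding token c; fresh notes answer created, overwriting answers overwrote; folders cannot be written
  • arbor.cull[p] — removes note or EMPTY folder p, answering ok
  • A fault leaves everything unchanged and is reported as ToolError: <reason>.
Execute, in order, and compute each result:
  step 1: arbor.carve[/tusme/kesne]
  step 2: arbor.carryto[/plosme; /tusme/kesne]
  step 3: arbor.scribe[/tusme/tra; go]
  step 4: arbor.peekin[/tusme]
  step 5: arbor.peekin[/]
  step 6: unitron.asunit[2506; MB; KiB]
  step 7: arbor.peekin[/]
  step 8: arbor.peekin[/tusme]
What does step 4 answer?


Do: arbor.carve[p: /tusme/kesne]
See: ok
Do: arbor.carryto[s: /plosme; d: /tusme/kesne]
See: ToolError: exists
Do: arbor.scribe[p: /tusme/tra; c: go]
See: created
Do: arbor.peekin[p: /tusme]
See: [govedoz, kesne/, tra]
Do: arbor.peekin[p: /]
See: [plosme, trasle, tusme/]
Do: unitron.asunit[v: 2506; u_from: MB; u_to: KiB]
See: 19578125/8
Do: arbor.peekin[p: /]
See: [plosme, trasle, tusme/]
Do: arbor.peekin[p: /tusme]
See: [govedoz, kesne/, tra]

Answer: [govedoz, kesne/, tra]


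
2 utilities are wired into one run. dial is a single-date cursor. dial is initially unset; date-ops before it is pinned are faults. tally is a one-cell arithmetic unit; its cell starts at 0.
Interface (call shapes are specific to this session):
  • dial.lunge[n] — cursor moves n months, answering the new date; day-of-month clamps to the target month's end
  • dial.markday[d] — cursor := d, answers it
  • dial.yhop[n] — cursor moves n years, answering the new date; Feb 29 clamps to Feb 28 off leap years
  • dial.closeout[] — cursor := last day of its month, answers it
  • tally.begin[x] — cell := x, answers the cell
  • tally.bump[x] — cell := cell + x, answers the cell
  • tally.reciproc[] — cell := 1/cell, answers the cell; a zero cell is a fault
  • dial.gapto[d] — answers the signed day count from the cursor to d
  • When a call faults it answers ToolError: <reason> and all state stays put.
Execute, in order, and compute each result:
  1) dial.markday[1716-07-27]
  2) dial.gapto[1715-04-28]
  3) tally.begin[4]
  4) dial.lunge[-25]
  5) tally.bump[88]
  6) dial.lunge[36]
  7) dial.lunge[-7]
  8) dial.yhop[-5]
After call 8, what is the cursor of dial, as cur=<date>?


Answer: cur=1711-11-27

Derivation:
I run dial.markday on d=1716-07-27, → 1716-07-27.
Now I run dial.gapto on d=1715-04-28, and see -456.
I call tally.begin on x=4, and observe 4.
Then dial.lunge on n=-25, which returns 1714-06-27.
Next I call tally.bump on x=88, → 92.
Then dial.lunge on n=36, yielding 1717-06-27.
Next I call dial.lunge on n=-7, and see 1716-11-27.
I run dial.yhop on n=-5, and see 1711-11-27.


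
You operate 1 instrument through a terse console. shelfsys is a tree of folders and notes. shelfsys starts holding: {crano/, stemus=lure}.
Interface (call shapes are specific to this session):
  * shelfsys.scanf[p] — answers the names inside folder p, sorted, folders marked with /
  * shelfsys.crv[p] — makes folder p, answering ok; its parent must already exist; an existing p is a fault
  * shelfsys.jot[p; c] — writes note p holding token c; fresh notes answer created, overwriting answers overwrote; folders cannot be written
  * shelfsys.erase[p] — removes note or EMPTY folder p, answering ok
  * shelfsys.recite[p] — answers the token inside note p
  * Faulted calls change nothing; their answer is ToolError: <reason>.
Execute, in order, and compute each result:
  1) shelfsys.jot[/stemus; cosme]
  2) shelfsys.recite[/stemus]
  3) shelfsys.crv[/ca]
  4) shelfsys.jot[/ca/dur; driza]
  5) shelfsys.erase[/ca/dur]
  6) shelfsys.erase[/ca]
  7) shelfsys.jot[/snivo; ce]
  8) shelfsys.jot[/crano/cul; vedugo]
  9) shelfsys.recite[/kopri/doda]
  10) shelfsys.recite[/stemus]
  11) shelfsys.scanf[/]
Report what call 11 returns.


Answer: [crano/, snivo, stemus]

Derivation:
-- shelfsys.jot(p=/stemus, c=cosme) => overwrote
-- shelfsys.recite(p=/stemus) => cosme
-- shelfsys.crv(p=/ca) => ok
-- shelfsys.jot(p=/ca/dur, c=driza) => created
-- shelfsys.erase(p=/ca/dur) => ok
-- shelfsys.erase(p=/ca) => ok
-- shelfsys.jot(p=/snivo, c=ce) => created
-- shelfsys.jot(p=/crano/cul, c=vedugo) => created
-- shelfsys.recite(p=/kopri/doda) => ToolError: not found
-- shelfsys.recite(p=/stemus) => cosme
-- shelfsys.scanf(p=/) => [crano/, snivo, stemus]


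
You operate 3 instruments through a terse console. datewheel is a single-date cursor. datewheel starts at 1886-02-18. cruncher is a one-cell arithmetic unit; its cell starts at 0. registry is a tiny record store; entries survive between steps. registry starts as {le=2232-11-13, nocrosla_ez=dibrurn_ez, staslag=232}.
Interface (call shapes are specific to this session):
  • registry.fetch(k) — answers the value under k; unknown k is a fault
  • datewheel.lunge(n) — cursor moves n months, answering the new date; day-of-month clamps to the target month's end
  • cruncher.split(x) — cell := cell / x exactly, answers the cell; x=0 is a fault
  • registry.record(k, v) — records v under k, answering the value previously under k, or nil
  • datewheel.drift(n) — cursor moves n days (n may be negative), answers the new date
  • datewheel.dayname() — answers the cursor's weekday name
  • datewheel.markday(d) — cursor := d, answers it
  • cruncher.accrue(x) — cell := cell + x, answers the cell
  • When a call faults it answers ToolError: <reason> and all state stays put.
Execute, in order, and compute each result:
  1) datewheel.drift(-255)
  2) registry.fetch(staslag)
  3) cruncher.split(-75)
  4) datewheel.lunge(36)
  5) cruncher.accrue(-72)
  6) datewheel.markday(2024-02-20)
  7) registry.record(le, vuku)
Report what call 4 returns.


Answer: 1888-06-08

Derivation:
# 1. drift(n='-255') ~> 1885-06-08
# 2. fetch(k='staslag') ~> 232
# 3. split(x='-75') ~> 0
# 4. lunge(n='36') ~> 1888-06-08
# 5. accrue(x='-72') ~> -72
# 6. markday(d='2024-02-20') ~> 2024-02-20
# 7. record(k='le', v='vuku') ~> 2232-11-13


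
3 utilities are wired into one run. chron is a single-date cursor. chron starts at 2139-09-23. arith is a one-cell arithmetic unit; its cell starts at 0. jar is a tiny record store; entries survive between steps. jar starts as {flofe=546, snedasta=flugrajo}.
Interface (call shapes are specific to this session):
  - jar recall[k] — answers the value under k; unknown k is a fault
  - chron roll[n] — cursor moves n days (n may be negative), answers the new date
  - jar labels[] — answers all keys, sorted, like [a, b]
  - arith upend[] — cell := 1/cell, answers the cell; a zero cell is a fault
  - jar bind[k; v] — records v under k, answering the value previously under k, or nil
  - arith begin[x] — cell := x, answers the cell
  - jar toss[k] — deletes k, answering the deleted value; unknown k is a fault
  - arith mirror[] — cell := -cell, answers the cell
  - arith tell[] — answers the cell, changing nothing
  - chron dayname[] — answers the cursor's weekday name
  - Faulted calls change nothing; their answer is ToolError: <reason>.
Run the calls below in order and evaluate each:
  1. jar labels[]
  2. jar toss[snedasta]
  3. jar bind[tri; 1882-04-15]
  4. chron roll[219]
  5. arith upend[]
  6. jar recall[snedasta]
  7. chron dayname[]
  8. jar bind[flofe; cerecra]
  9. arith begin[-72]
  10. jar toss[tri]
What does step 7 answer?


Answer: Friday

Derivation:
CALL jar labels[]
RET  [flofe, snedasta]
CALL jar toss[snedasta]
RET  flugrajo
CALL jar bind[tri; 1882-04-15]
RET  nil
CALL chron roll[219]
RET  2140-04-29
CALL arith upend[]
RET  ToolError: reciprocal of zero
CALL jar recall[snedasta]
RET  ToolError: no such key snedasta
CALL chron dayname[]
RET  Friday
CALL jar bind[flofe; cerecra]
RET  546
CALL arith begin[-72]
RET  -72
CALL jar toss[tri]
RET  1882-04-15


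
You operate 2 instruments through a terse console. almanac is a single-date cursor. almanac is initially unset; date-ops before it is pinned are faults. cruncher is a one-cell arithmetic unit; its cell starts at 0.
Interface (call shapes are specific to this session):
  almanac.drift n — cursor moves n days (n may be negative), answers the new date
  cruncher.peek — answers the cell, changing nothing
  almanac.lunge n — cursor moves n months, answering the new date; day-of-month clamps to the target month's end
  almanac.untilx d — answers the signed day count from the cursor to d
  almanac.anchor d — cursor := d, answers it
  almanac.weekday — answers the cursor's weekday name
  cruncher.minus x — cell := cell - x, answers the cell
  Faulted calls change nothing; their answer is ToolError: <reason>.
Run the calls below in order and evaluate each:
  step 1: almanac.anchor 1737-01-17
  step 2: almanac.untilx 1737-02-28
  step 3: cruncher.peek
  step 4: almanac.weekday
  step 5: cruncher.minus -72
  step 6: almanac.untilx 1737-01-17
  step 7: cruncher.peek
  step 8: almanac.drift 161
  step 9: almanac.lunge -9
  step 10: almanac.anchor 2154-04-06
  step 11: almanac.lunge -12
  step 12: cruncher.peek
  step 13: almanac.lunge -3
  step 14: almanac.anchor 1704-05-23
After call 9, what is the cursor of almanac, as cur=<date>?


Step: anchor[d: 1737-01-17]
Result: 1737-01-17
Step: untilx[d: 1737-02-28]
Result: 42
Step: peek[]
Result: 0
Step: weekday[]
Result: Thursday
Step: minus[x: -72]
Result: 72
Step: untilx[d: 1737-01-17]
Result: 0
Step: peek[]
Result: 72
Step: drift[n: 161]
Result: 1737-06-27
Step: lunge[n: -9]
Result: 1736-09-27
Step: anchor[d: 2154-04-06]
Result: 2154-04-06
Step: lunge[n: -12]
Result: 2153-04-06
Step: peek[]
Result: 72
Step: lunge[n: -3]
Result: 2153-01-06
Step: anchor[d: 1704-05-23]
Result: 1704-05-23

Answer: cur=1736-09-27


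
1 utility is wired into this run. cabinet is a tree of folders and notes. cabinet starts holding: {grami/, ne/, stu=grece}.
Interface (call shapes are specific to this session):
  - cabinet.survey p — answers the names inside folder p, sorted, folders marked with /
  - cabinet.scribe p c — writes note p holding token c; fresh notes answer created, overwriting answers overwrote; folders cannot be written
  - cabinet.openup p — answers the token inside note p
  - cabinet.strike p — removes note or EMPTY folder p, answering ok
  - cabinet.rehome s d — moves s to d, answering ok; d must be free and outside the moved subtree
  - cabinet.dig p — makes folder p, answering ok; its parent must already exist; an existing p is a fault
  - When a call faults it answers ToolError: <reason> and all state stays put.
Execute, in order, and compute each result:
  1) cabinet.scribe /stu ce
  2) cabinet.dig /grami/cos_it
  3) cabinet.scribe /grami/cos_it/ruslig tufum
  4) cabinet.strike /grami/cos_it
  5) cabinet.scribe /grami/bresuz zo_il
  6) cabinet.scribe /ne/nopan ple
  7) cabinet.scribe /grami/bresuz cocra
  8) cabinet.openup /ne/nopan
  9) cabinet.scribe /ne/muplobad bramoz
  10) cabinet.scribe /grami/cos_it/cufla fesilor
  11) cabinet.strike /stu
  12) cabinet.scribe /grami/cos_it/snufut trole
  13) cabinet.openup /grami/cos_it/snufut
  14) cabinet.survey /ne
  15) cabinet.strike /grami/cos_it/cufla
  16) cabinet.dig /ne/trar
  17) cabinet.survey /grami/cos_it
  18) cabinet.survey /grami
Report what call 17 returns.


// cabinet.scribe(p: /stu, c: ce) : overwrote
// cabinet.dig(p: /grami/cos_it) : ok
// cabinet.scribe(p: /grami/cos_it/ruslig, c: tufum) : created
// cabinet.strike(p: /grami/cos_it) : ToolError: not empty
// cabinet.scribe(p: /grami/bresuz, c: zo_il) : created
// cabinet.scribe(p: /ne/nopan, c: ple) : created
// cabinet.scribe(p: /grami/bresuz, c: cocra) : overwrote
// cabinet.openup(p: /ne/nopan) : ple
// cabinet.scribe(p: /ne/muplobad, c: bramoz) : created
// cabinet.scribe(p: /grami/cos_it/cufla, c: fesilor) : created
// cabinet.strike(p: /stu) : ok
// cabinet.scribe(p: /grami/cos_it/snufut, c: trole) : created
// cabinet.openup(p: /grami/cos_it/snufut) : trole
// cabinet.survey(p: /ne) : [muplobad, nopan]
// cabinet.strike(p: /grami/cos_it/cufla) : ok
// cabinet.dig(p: /ne/trar) : ok
// cabinet.survey(p: /grami/cos_it) : [ruslig, snufut]
// cabinet.survey(p: /grami) : [bresuz, cos_it/]

Answer: [ruslig, snufut]


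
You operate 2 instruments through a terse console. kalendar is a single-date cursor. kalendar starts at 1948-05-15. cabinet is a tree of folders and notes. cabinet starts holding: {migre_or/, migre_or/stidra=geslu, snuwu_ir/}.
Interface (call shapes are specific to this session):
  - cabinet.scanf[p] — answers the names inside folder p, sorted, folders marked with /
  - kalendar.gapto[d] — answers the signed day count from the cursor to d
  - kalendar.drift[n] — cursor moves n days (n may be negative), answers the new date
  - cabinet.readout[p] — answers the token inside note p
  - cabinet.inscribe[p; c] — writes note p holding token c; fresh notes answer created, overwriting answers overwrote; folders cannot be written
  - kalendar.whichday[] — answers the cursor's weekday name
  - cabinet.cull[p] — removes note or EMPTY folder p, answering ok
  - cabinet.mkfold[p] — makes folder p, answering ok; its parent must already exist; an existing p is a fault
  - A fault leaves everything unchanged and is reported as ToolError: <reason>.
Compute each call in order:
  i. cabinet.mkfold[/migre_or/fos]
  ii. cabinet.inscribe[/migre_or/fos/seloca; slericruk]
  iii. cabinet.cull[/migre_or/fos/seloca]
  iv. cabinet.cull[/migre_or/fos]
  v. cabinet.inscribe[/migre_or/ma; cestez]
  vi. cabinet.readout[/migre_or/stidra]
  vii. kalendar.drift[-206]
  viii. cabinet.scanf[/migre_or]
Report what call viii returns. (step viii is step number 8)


Answer: [ma, stidra]

Derivation:
Act: mkfold[p=/migre_or/fos]
Obs: ok
Act: inscribe[p=/migre_or/fos/seloca; c=slericruk]
Obs: created
Act: cull[p=/migre_or/fos/seloca]
Obs: ok
Act: cull[p=/migre_or/fos]
Obs: ok
Act: inscribe[p=/migre_or/ma; c=cestez]
Obs: created
Act: readout[p=/migre_or/stidra]
Obs: geslu
Act: drift[n=-206]
Obs: 1947-10-22
Act: scanf[p=/migre_or]
Obs: [ma, stidra]


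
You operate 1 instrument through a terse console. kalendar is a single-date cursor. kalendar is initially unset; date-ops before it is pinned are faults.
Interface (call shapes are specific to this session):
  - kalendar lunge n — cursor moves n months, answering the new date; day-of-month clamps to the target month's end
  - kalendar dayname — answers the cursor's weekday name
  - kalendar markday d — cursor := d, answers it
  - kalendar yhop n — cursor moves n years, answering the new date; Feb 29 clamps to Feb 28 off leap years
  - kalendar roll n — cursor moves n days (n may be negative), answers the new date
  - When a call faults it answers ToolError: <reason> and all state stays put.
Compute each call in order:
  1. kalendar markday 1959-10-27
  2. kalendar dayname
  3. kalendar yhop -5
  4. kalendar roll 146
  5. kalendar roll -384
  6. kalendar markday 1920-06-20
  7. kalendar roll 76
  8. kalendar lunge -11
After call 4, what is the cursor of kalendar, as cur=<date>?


% kalendar markday d: 1959-10-27
[out] 1959-10-27
% kalendar dayname
[out] Tuesday
% kalendar yhop n: -5
[out] 1954-10-27
% kalendar roll n: 146
[out] 1955-03-22
% kalendar roll n: -384
[out] 1954-03-03
% kalendar markday d: 1920-06-20
[out] 1920-06-20
% kalendar roll n: 76
[out] 1920-09-04
% kalendar lunge n: -11
[out] 1919-10-04

Answer: cur=1955-03-22


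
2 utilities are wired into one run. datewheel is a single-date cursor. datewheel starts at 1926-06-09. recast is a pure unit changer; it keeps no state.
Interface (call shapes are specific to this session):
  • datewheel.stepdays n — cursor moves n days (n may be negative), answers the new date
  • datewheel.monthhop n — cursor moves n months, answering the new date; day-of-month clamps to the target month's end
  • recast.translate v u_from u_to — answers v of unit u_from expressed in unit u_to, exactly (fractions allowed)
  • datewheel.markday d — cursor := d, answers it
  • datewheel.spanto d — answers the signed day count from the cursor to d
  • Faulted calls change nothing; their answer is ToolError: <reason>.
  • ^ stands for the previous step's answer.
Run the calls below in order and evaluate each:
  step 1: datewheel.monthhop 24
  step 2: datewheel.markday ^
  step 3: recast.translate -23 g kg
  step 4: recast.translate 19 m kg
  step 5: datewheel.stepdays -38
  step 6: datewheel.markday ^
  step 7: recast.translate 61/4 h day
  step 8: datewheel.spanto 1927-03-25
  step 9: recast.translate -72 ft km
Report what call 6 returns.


>> datewheel.monthhop(n→24)
<< 1928-06-09
>> datewheel.markday(d→^)
<< 1928-06-09
>> recast.translate(v→-23, u_from→g, u_to→kg)
<< -23/1000
>> recast.translate(v→19, u_from→m, u_to→kg)
<< ToolError: incompatible units
>> datewheel.stepdays(n→-38)
<< 1928-05-02
>> datewheel.markday(d→^)
<< 1928-05-02
>> recast.translate(v→61/4, u_from→h, u_to→day)
<< 61/96
>> datewheel.spanto(d→1927-03-25)
<< -404
>> recast.translate(v→-72, u_from→ft, u_to→km)
<< -3429/156250

Answer: 1928-05-02


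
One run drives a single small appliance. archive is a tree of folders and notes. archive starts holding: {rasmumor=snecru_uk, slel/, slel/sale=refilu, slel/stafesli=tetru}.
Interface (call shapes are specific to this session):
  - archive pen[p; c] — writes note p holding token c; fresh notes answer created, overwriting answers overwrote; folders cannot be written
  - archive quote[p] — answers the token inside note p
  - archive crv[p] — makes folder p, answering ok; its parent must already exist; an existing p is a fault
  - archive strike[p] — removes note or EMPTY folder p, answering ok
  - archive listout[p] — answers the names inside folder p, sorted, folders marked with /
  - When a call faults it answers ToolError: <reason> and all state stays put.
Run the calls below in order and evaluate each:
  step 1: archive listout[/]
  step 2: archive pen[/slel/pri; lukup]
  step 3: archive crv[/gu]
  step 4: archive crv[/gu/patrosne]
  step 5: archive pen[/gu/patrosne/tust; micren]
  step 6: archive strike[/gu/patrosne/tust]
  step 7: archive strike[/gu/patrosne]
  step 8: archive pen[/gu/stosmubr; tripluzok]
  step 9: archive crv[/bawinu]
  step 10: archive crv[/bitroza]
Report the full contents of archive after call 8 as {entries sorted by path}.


Answer: {gu/, gu/stosmubr=tripluzok, rasmumor=snecru_uk, slel/, slel/pri=lukup, slel/sale=refilu, slel/stafesli=tetru}

Derivation:
// archive listout(p→/) ~> [rasmumor, slel/]
// archive pen(p→/slel/pri, c→lukup) ~> created
// archive crv(p→/gu) ~> ok
// archive crv(p→/gu/patrosne) ~> ok
// archive pen(p→/gu/patrosne/tust, c→micren) ~> created
// archive strike(p→/gu/patrosne/tust) ~> ok
// archive strike(p→/gu/patrosne) ~> ok
// archive pen(p→/gu/stosmubr, c→tripluzok) ~> created
// archive crv(p→/bawinu) ~> ok
// archive crv(p→/bitroza) ~> ok


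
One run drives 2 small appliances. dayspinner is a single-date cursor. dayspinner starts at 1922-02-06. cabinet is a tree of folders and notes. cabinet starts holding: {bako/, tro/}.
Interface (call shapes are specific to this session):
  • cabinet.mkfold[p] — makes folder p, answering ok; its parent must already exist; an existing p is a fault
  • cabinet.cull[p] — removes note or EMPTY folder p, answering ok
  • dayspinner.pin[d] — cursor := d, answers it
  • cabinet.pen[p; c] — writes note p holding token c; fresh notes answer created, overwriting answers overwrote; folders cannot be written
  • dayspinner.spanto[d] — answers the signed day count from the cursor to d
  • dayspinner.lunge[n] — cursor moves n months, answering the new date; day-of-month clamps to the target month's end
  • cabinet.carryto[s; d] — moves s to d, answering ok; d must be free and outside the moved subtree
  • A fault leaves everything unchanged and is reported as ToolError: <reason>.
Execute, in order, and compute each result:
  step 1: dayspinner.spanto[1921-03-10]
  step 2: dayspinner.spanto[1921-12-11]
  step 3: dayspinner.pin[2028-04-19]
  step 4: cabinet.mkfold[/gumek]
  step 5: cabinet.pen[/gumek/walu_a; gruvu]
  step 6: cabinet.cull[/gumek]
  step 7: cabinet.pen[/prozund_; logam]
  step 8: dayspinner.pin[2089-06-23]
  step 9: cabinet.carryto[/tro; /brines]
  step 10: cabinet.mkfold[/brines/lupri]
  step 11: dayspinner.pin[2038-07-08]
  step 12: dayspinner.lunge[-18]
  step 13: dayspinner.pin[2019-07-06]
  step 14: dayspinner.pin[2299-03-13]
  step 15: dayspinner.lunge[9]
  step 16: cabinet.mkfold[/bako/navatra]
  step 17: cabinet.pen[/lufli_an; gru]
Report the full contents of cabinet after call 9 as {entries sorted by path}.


Answer: {bako/, brines/, gumek/, gumek/walu_a=gruvu, prozund_=logam}

Derivation:
I invoke dayspinner.spanto on d→1921-03-10, and get -333.
Now I run dayspinner.spanto on d→1921-12-11: -57.
I use dayspinner.pin on d→2028-04-19: 2028-04-19.
Calling cabinet.mkfold on p→/gumek, and get ok.
Next I call cabinet.pen on p→/gumek/walu_a, c→gruvu, and observe created.
Invoking cabinet.cull on p→/gumek, → ToolError: not empty.
Using cabinet.pen on p→/prozund_, c→logam, which returns created.
I run dayspinner.pin on d→2089-06-23, and see 2089-06-23.
I run cabinet.carryto on s→/tro, d→/brines, giving ok.
Calling cabinet.mkfold on p→/brines/lupri, which returns ok.
I call dayspinner.pin on d→2038-07-08, — result: 2038-07-08.
I invoke dayspinner.lunge on n→-18, → 2037-01-08.
I use dayspinner.pin on d→2019-07-06, giving 2019-07-06.
I call dayspinner.pin on d→2299-03-13, and observe 2299-03-13.
I call dayspinner.lunge on n→9, yielding 2299-12-13.
I call cabinet.mkfold on p→/bako/navatra: ok.
I use cabinet.pen on p→/lufli_an, c→gru, yielding created.


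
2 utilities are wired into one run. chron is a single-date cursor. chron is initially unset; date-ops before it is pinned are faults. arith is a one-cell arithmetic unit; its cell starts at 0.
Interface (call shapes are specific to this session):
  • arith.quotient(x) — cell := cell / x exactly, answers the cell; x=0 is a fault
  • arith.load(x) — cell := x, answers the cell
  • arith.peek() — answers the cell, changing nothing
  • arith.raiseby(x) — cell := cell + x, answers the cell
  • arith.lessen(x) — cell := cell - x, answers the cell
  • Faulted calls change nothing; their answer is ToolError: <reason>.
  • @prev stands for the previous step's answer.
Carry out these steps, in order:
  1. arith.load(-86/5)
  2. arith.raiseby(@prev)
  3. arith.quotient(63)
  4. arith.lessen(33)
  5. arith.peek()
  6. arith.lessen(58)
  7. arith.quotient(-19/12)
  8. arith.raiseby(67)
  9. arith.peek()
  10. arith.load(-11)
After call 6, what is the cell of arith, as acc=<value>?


! 1. arith.load(x→-86/5) -> -86/5
! 2. arith.raiseby(x→@prev) -> -172/5
! 3. arith.quotient(x→63) -> -172/315
! 4. arith.lessen(x→33) -> -10567/315
! 5. arith.peek() -> -10567/315
! 6. arith.lessen(x→58) -> -28837/315
! 7. arith.quotient(x→-19/12) -> 115348/1995
! 8. arith.raiseby(x→67) -> 249013/1995
! 9. arith.peek() -> 249013/1995
! 10. arith.load(x→-11) -> -11

Answer: acc=-28837/315


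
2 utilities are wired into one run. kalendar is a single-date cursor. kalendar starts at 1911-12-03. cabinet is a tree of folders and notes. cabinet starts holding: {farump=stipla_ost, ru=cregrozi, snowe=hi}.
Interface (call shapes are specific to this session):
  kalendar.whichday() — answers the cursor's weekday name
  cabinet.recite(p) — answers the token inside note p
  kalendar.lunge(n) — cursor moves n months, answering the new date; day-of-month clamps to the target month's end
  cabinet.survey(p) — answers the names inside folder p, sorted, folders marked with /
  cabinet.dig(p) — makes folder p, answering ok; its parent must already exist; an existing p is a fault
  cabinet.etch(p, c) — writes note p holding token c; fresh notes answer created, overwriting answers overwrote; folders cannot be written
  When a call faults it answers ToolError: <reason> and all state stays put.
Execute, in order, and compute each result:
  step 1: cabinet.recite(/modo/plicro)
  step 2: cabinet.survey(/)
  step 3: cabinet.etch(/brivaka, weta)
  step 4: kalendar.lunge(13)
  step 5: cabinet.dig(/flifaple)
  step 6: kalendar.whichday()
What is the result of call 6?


Do: cabinet.recite[p: /modo/plicro]
See: ToolError: not found
Do: cabinet.survey[p: /]
See: [farump, ru, snowe]
Do: cabinet.etch[p: /brivaka; c: weta]
See: created
Do: kalendar.lunge[n: 13]
See: 1913-01-03
Do: cabinet.dig[p: /flifaple]
See: ok
Do: kalendar.whichday[]
See: Friday

Answer: Friday


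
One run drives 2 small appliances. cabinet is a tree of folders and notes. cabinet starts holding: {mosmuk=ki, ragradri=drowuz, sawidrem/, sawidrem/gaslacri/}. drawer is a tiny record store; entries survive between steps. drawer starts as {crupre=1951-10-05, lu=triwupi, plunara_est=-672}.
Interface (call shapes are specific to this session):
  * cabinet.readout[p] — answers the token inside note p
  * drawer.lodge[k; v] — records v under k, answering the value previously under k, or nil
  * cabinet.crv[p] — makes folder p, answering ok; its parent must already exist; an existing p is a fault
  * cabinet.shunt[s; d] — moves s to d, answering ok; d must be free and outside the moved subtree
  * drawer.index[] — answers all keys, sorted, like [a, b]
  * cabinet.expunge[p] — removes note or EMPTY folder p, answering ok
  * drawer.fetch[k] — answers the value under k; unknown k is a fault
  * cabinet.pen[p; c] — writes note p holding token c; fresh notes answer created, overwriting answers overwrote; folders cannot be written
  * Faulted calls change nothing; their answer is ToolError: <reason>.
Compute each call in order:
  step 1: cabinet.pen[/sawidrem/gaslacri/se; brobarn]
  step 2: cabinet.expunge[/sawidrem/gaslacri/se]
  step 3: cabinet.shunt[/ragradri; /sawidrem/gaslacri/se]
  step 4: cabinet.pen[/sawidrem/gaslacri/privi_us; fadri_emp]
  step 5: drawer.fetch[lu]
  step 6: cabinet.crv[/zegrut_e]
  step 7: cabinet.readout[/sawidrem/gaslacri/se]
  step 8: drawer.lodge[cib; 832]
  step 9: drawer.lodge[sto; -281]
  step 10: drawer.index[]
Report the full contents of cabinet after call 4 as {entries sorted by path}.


==> cabinet.pen(p=/sawidrem/gaslacri/se, c=brobarn)
<== created
==> cabinet.expunge(p=/sawidrem/gaslacri/se)
<== ok
==> cabinet.shunt(s=/ragradri, d=/sawidrem/gaslacri/se)
<== ok
==> cabinet.pen(p=/sawidrem/gaslacri/privi_us, c=fadri_emp)
<== created
==> drawer.fetch(k=lu)
<== triwupi
==> cabinet.crv(p=/zegrut_e)
<== ok
==> cabinet.readout(p=/sawidrem/gaslacri/se)
<== drowuz
==> drawer.lodge(k=cib, v=832)
<== nil
==> drawer.lodge(k=sto, v=-281)
<== nil
==> drawer.index()
<== [cib, crupre, lu, plunara_est, sto]

Answer: {mosmuk=ki, sawidrem/, sawidrem/gaslacri/, sawidrem/gaslacri/privi_us=fadri_emp, sawidrem/gaslacri/se=drowuz}
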